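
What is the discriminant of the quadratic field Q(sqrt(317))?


For K = Q(sqrt(d)) with d squarefree: disc(K) = d if d = 1 mod 4, and disc(K) = 4d if d = 2 or 3 mod 4.
Here d = 317, and d mod 4 = 1.
d = 1 mod 4 (O_K = Z[(1+sqrt(d))/2]), so disc(K) = d = 317

317


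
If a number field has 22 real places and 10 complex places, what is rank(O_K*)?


By Dirichlet's unit theorem:
rank = r1 + r2 - 1
= 22 + 10 - 1
= 31

31


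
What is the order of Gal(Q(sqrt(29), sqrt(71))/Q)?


The 2 square roots of distinct primes are multiplicatively independent over Q,
so [K:Q] = 2^2 and Gal(K/Q) is isomorphic to (Z/2Z)^2.
|Gal| = 2^2 = 4

4


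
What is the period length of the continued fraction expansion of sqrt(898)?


Run the CF algorithm for sqrt(898).
a_0 = floor(sqrt(898)) = 29; set m_0=0, q_0=1.
Recurrence: m' = q*a - m,  q' = (d - m'^2)/q,  a' = floor((a_0 + m')/q').
  step 1: m=29, q=57, a=1
  step 2: m=28, q=2, a=28
  step 3: m=28, q=57, a=1
  step 4: m=29, q=1, a=58
a_4 = 2*a_0 = 58, so the period closes here.
sqrt(898) = [29; 1, 28, 1, 58]
Period length = 4

4


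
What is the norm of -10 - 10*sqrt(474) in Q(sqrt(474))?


N(a + b*sqrt(d)) = a^2 - d*b^2
= (-10)^2 - (474)*(-10)^2
= 100 - 47400
= -47300

-47300


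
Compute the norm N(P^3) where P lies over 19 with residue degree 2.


N(P^a) = p^(a*f)
= 19^(3*2)
= 19^6
= 47045881

47045881


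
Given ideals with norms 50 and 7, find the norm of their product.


N(IJ) = N(I) * N(J)
= 50 * 7
= 350

350


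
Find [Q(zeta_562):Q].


The degree equals Euler's totient phi(562).
562 = 2 * 281
phi(562) = 280

280


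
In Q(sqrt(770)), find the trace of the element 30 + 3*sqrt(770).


Tr(a + b*sqrt(d)) = (a + b*sqrt(d)) + (a - b*sqrt(d)) = 2a
= 2 * (30)
= 60

60


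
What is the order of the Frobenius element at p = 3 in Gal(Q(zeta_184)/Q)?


The Frobenius at p in Gal(Q(zeta_n)/Q) = (Z/nZ)* is the class of p, so its order is ord_184(3), the smallest k >= 1 with 3^k = 1 mod 184.
n = 184 = 2^3 * 23, phi(184) = 88; the order divides phi(n).
Divisors of 88: 1, 2, 4, 8, 11, 22, 44, 88
Repeated squaring mod 184: 3^1 = 3, 3^2 = 9, 3^4 = 81, 3^8 = 121, 3^16 = 105, 3^32 = 169, 3^64 = 41
Test divisors in increasing order:
  k=1: 3^1 = 3 mod 184
  k=2: 3^2 = 9 mod 184
  k=4: 3^4 = 81 mod 184
  k=8: 3^8 = 121 mod 184
  k=11: 3^11 = 121 * 9 * 3 = 139 mod 184
  k=22: 3^22 = 105 * 81 * 9 = 1 mod 184  <- first divisor giving 1
Order = 22

22


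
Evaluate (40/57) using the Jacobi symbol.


Compute (40/57) via quadratic reciprocity:
  pull out 2: (2/57) = +1  (since 57 mod 8 = 1)
  pull out 2: (2/57) = +1  (since 57 mod 8 = 1)
  pull out 2: (2/57) = +1  (since 57 mod 8 = 1)
  reciprocity: (5/57) -> +(57/5)
  reduce: (2/5)
  pull out 2: (2/5) = -1  (since 5 mod 8 = 5)
  (1/5) = 1
Product of signs = -1

-1


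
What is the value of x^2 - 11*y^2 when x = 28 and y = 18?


x^2 - d*y^2
= 28^2 - 11*18^2
= 784 - 3564
= -2780

-2780


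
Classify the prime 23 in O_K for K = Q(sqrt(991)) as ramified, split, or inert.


K = Q(sqrt(991)). Since d mod 4 = 3, disc(K) = 3964.
Check p | disc: 3964 mod 23 = 8.
p does not divide disc. Compute Legendre symbol (d/p):
2^((23-1)/2) mod 23 = 1
(d/p) = 1, so p splits: (p) = P*P' with e=1, f=1, g=2.
Therefore p is split.

split


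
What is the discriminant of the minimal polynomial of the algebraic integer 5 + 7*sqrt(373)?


The element 5 + 7*sqrt(373) has minimal polynomial:
x^2 - 10*x - 18252
Discriminant = (-10)^2 - 4*(-18252)
= 100 + 73008
= 73108

73108


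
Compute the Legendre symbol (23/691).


p = 691 is prime, so compute (23/691) with the reciprocity algorithm (Jacobi-symbol steps: pull out 2s via (2/n), flip via reciprocity, reduce):
  reciprocity: (23/691) -> -(691/23)
  reduce: (1/23)
  (1/23) = 1
Product of signs = -1
(23/691) = -1

-1


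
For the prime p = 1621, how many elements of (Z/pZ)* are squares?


For prime p, the number of non-zero quadratic residues is (p-1)/2.
= (1621-1)/2
= 810

810


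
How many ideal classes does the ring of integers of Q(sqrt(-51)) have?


K = Q(sqrt(-51)). d mod 4 = 1, so D = disc(K) = d = -51
h(K) equals the number of primitive reduced positive-definite forms (a, b, c) = a*x^2 + b*x*y + c*y^2 with b^2 - 4ac = D,
where reduced means |b| <= a <= c, with b >= 0 whenever |b| = a or a = c, and primitive means gcd(a, b, c) = 1.
Reduced forces 3a^2 <= |D| = 51, so 1 <= a <= 4; b must have the parity of D, and c = (b^2 - D)/(4a) must be an integer >= a.
Enumerate a = 1..4, b in [-a, a]:
  a=1: (1, 1, 13)  [1]
  a=2: none
  a=3: (3, 3, 5)  [1]
  a=4: none
Total reduced forms: 1 + 1 = 2
h = 2

2


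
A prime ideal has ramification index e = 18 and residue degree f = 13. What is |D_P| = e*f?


|D_P| = e * f
= 18 * 13
= 234

234


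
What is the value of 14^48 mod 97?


p = 97 is prime and the exponent is (p-1)/2 = 48, so by Euler's criterion 14^48 = (14/97) = +1 or -1 mod 97.
Compute by square-and-multiply:
  48 = 32 + 16 (binary 110000)
  Repeated squaring mod 97: 14^1 = 14, 14^2 = 2, 14^4 = 4, 14^8 = 16, 14^16 = 62, 14^32 = 61
  14^48 = 14^32 * 14^16 = 61 * 62 mod 97
    61 * 62 = 3782 = 96 mod 97
  14^48 = 96 mod 97
Result 96 = p - 1 = -1 mod 97: 14 is a quadratic non-residue mod 97. As a residue in [0, p-1] the value is 96.
14^48 mod 97 = 96

96


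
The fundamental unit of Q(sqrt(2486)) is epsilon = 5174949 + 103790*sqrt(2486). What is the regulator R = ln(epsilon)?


epsilon = 5174949 + 103790*sqrt(2486)
= 1.0350e+07
R = ln(1.0350e+07)
= 16.1525

16.1525


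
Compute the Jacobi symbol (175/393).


Compute (175/393) via quadratic reciprocity:
  reciprocity: (175/393) -> +(393/175)
  reduce: (43/175)
  reciprocity: (43/175) -> -(175/43)
  reduce: (3/43)
  reciprocity: (3/43) -> -(43/3)
  reduce: (1/3)
  (1/3) = 1
Product of signs = 1

1


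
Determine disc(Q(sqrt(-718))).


For K = Q(sqrt(d)) with d squarefree: disc(K) = d if d = 1 mod 4, and disc(K) = 4d if d = 2 or 3 mod 4.
Here d = -718, and d mod 4 = 2.
d = 2 mod 4, not 1 (O_K = Z[sqrt(d)]), so disc(K) = 4d = 4 * (-718) = -2872

-2872


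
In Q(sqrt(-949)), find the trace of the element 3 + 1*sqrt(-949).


Tr(a + b*sqrt(d)) = (a + b*sqrt(d)) + (a - b*sqrt(d)) = 2a
= 2 * (3)
= 6

6


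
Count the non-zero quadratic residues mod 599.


For prime p, the number of non-zero quadratic residues is (p-1)/2.
= (599-1)/2
= 299

299


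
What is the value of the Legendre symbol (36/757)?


p = 757 is prime, so compute (36/757) with the reciprocity algorithm (Jacobi-symbol steps: pull out 2s via (2/n), flip via reciprocity, reduce):
  pull out 2: (2/757) = -1  (since 757 mod 8 = 5)
  pull out 2: (2/757) = -1  (since 757 mod 8 = 5)
  reciprocity: (9/757) -> +(757/9)
  reduce: (1/9)
  (1/9) = 1
Product of signs = 1
(36/757) = 1

1


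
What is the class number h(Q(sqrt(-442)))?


K = Q(sqrt(-442)). d mod 4 = 2, so D = disc(K) = 4d = -1768
h(K) equals the number of primitive reduced positive-definite forms (a, b, c) = a*x^2 + b*x*y + c*y^2 with b^2 - 4ac = D,
where reduced means |b| <= a <= c, with b >= 0 whenever |b| = a or a = c, and primitive means gcd(a, b, c) = 1.
Reduced forces 3a^2 <= |D| = 1768, so 1 <= a <= 24; b must have the parity of D, and c = (b^2 - D)/(4a) must be an integer >= a.
Enumerate a = 1..24, b in [-a, a]:
  a=1: (1, 0, 442)  [1]
  a=2: (2, 0, 221)  [1]
  a=3..10: none
  a=11: (11, -6, 41), (11, 6, 41)  [2]
  a=12: none
  a=13: (13, 0, 34)  [1]
  a=14..16: none
  a=17: (17, 0, 26)  [1]
  a=18..21: none
  a=22: (22, -16, 23), (22, 16, 23)  [2]
  a=23..24: none
Total reduced forms: 1 + 1 + 2 + 1 + 1 + 2 = 8
h = 8

8


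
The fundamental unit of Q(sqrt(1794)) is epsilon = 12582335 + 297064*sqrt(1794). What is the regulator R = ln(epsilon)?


epsilon = 12582335 + 297064*sqrt(1794)
= 2.5165e+07
R = ln(2.5165e+07)
= 17.0410

17.0410


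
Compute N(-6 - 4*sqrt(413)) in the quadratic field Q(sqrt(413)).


N(a + b*sqrt(d)) = a^2 - d*b^2
= (-6)^2 - (413)*(-4)^2
= 36 - 6608
= -6572

-6572


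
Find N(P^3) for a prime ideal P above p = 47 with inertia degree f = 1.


N(P^a) = p^(a*f)
= 47^(3*1)
= 47^3
= 103823

103823


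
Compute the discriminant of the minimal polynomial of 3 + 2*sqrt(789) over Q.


The element 3 + 2*sqrt(789) has minimal polynomial:
x^2 - 6*x - 3147
Discriminant = (-6)^2 - 4*(-3147)
= 36 + 12588
= 12624

12624


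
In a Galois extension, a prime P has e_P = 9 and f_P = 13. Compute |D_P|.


|D_P| = e * f
= 9 * 13
= 117

117


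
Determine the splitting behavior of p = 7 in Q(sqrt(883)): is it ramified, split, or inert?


K = Q(sqrt(883)). Since d mod 4 = 3, disc(K) = 3532.
Check p | disc: 3532 mod 7 = 4.
p does not divide disc. Compute Legendre symbol (d/p):
1^((7-1)/2) mod 7 = 1
(d/p) = 1, so p splits: (p) = P*P' with e=1, f=1, g=2.
Therefore p is split.

split


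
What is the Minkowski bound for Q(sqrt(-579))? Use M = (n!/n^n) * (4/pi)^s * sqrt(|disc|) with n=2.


d = -579, d mod 4 = 1, so disc(K) = d = -579; |disc(K)| = 579
Imaginary quadratic field, so n = 2, s = r2 = 1, r1 = 0
M = (n!/n^n) * (4/pi)^s * sqrt(|disc(K)|) = (2!/2^2) * (4/pi)^1 * sqrt(579)
= 0.5 * 1.273240 * 24.062419
= 15.3186

15.3186


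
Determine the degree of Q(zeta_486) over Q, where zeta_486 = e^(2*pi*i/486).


The degree equals Euler's totient phi(486).
486 = 2 * 3^5
phi(486) = 162

162


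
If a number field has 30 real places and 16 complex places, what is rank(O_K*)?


By Dirichlet's unit theorem:
rank = r1 + r2 - 1
= 30 + 16 - 1
= 45

45


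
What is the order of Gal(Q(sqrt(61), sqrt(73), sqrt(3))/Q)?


The 3 square roots of distinct primes are multiplicatively independent over Q,
so [K:Q] = 2^3 and Gal(K/Q) is isomorphic to (Z/2Z)^3.
|Gal| = 2^3 = 8

8


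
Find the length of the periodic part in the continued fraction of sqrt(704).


Run the CF algorithm for sqrt(704).
a_0 = floor(sqrt(704)) = 26; set m_0=0, q_0=1.
Recurrence: m' = q*a - m,  q' = (d - m'^2)/q,  a' = floor((a_0 + m')/q').
  step 1: m=26, q=28, a=1
  step 2: m=2, q=25, a=1
  step 3: m=23, q=7, a=7
  step 4: m=26, q=4, a=13
  step 5: m=26, q=7, a=7
  step 6: m=23, q=25, a=1
  step 7: m=2, q=28, a=1
  step 8: m=26, q=1, a=52
a_8 = 2*a_0 = 52, so the period closes here.
sqrt(704) = [26; 1, 1, 7, 13, 7, 1, 1, 52]
Period length = 8

8


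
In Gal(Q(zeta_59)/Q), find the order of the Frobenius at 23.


The Frobenius at p in Gal(Q(zeta_n)/Q) = (Z/nZ)* is the class of p, so its order is ord_59(23), the smallest k >= 1 with 23^k = 1 mod 59.
n = 59 = 59, phi(59) = 58; the order divides phi(n).
Divisors of 58: 1, 2, 29, 58
Repeated squaring mod 59: 23^1 = 23, 23^2 = 57, 23^4 = 4, 23^8 = 16, 23^16 = 20, 23^32 = 46
Test divisors in increasing order:
  k=1: 23^1 = 23 mod 59
  k=2: 23^2 = 57 mod 59
  k=29: 23^29 = 20 * 16 * 4 * 23 = 58 mod 59
  k=58: 23^58 = 46 * 20 * 16 * 57 = 1 mod 59  <- first divisor giving 1
Order = 58

58


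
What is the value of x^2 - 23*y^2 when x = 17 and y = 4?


x^2 - d*y^2
= 17^2 - 23*4^2
= 289 - 368
= -79

-79


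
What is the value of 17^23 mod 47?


p = 47 is prime and the exponent is (p-1)/2 = 23, so by Euler's criterion 17^23 = (17/47) = +1 or -1 mod 47.
Compute by square-and-multiply:
  23 = 16 + 4 + 2 + 1 (binary 10111)
  Repeated squaring mod 47: 17^1 = 17, 17^2 = 7, 17^4 = 2, 17^8 = 4, 17^16 = 16
  17^23 = 17^16 * 17^4 * 17^2 * 17^1 = 16 * 2 * 7 * 17 mod 47
    16 * 2 = 32 = 32 mod 47
    32 * 7 = 224 = 36 mod 47
    36 * 17 = 612 = 1 mod 47
  17^23 = 1 mod 47
Result 1: 17 is a quadratic residue mod 47.
17^23 mod 47 = 1

1


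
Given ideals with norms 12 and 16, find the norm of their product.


N(IJ) = N(I) * N(J)
= 12 * 16
= 192

192


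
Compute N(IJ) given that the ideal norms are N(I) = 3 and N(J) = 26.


N(IJ) = N(I) * N(J)
= 3 * 26
= 78

78


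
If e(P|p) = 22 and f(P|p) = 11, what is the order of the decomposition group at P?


|D_P| = e * f
= 22 * 11
= 242

242


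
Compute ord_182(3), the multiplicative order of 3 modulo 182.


We want ord_182(3), the smallest k >= 1 with 3^k = 1 mod 182.
n = 182 = 2 * 7 * 13, phi(182) = 72; the order divides phi(n).
Divisors of 72: 1, 2, 3, 4, 6, 8, 9, 12, 18, 24, 36, 72
Repeated squaring mod 182: 3^1 = 3, 3^2 = 9, 3^4 = 81, 3^8 = 9, 3^16 = 81, 3^32 = 9, 3^64 = 81
Test divisors in increasing order:
  k=1: 3^1 = 3 mod 182
  k=2: 3^2 = 9 mod 182
  k=3: 3^3 = 9 * 3 = 27 mod 182
  k=4: 3^4 = 81 mod 182
  k=6: 3^6 = 81 * 9 = 1 mod 182  <- first divisor giving 1
Order = 6

6


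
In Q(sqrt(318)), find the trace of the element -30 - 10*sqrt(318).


Tr(a + b*sqrt(d)) = (a + b*sqrt(d)) + (a - b*sqrt(d)) = 2a
= 2 * (-30)
= -60

-60


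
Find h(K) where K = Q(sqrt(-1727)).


K = Q(sqrt(-1727)). d mod 4 = 1, so D = disc(K) = d = -1727
h(K) equals the number of primitive reduced positive-definite forms (a, b, c) = a*x^2 + b*x*y + c*y^2 with b^2 - 4ac = D,
where reduced means |b| <= a <= c, with b >= 0 whenever |b| = a or a = c, and primitive means gcd(a, b, c) = 1.
Reduced forces 3a^2 <= |D| = 1727, so 1 <= a <= 23; b must have the parity of D, and c = (b^2 - D)/(4a) must be an integer >= a.
Enumerate a = 1..23, b in [-a, a]:
  a=1: (1, 1, 432)  [1]
  a=2: (2, -1, 216), (2, 1, 216)  [2]
  a=3: (3, -1, 144), (3, 1, 144)  [2]
  a=4: (4, -1, 108), (4, 1, 108)  [2]
  a=5: none
  a=6: (6, -5, 73), (6, -1, 72), (6, 1, 72), (6, 5, 73)  [4]
  a=7: (7, -3, 62), (7, 3, 62)  [2]
  a=8: (8, -1, 54), (8, 1, 54)  [2]
  a=9: (9, -1, 48), (9, 1, 48)  [2]
  a=10: none
  a=11: (11, 11, 42)  [1]
  a=12: (12, -7, 37), (12, -1, 36), (12, 1, 36), (12, 7, 37)  [4]
  a=13: none
  a=14: (14, -11, 33), (14, -3, 31), (14, 3, 31), (14, 11, 33)  [4]
  a=15: none
  a=16: (16, -1, 27), (16, 1, 27)  [2]
  a=17: none
  a=18: (18, -17, 28), (18, -1, 24), (18, 1, 24), (18, 17, 28)  [4]
  a=19..20: none
  a=21: (21, -17, 24), (21, -11, 22), (21, 11, 22), (21, 17, 24)  [4]
  a=22..23: none
Total reduced forms: 1 + 2 + 2 + 2 + 4 + 2 + 2 + 2 + 1 + 4 + 4 + 2 + 4 + 4 = 36
h = 36

36


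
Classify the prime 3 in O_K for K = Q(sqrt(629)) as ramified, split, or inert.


K = Q(sqrt(629)). Since d mod 4 = 1, disc(K) = 629.
Check p | disc: 629 mod 3 = 2.
p does not divide disc. Compute Legendre symbol (d/p):
2^((3-1)/2) mod 3 = -1
(d/p) = -1, so p is inert: (p) stays prime with e=1, f=2, g=1.
Therefore p is inert.

inert


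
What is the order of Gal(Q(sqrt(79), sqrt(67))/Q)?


The 2 square roots of distinct primes are multiplicatively independent over Q,
so [K:Q] = 2^2 and Gal(K/Q) is isomorphic to (Z/2Z)^2.
|Gal| = 2^2 = 4

4


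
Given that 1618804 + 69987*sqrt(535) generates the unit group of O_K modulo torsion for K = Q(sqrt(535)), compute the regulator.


epsilon = 1618804 + 69987*sqrt(535)
= 3.2376e+06
R = ln(3.2376e+06)
= 14.9903

14.9903


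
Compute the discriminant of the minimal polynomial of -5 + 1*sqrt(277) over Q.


The element -5 + 1*sqrt(277) has minimal polynomial:
x^2 + 10*x - 252
Discriminant = (10)^2 - 4*(-252)
= 100 + 1008
= 1108

1108


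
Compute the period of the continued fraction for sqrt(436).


Run the CF algorithm for sqrt(436).
a_0 = floor(sqrt(436)) = 20; set m_0=0, q_0=1.
Recurrence: m' = q*a - m,  q' = (d - m'^2)/q,  a' = floor((a_0 + m')/q').
  step 1: m=20, q=36, a=1
  step 2: m=16, q=5, a=7
  step 3: m=19, q=15, a=2
  step 4: m=11, q=21, a=1
  step 5: m=10, q=16, a=1
  step 6: m=6, q=25, a=1
  step 7: m=19, q=3, a=13
  step 8: m=20, q=12, a=3
  step 9: m=16, q=15, a=2
  step 10: m=14, q=16, a=2
  step 11: m=18, q=7, a=5
  step 12: m=17, q=21, a=1
  step 13: m=4, q=20, a=1
  step 14: m=16, q=9, a=4
  step 15: m=20, q=4, a=10
  step 16: m=20, q=9, a=4
  step 17: m=16, q=20, a=1
  step 18: m=4, q=21, a=1
  step 19: m=17, q=7, a=5
  step 20: m=18, q=16, a=2
  step 21: m=14, q=15, a=2
  step 22: m=16, q=12, a=3
  step 23: m=20, q=3, a=13
  step 24: m=19, q=25, a=1
  step 25: m=6, q=16, a=1
  step 26: m=10, q=21, a=1
  step 27: m=11, q=15, a=2
  step 28: m=19, q=5, a=7
  step 29: m=16, q=36, a=1
  step 30: m=20, q=1, a=40
a_30 = 2*a_0 = 40, so the period closes here.
sqrt(436) = [20; 1, 7, 2, 1, 1, 1, 13, 3, 2, 2, 5, 1, 1, 4, 10, 4, 1, 1, 5, 2, 2, 3, 13, 1, 1, 1, 2, 7, 1, 40]
Period length = 30

30


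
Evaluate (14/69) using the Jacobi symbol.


Compute (14/69) via quadratic reciprocity:
  pull out 2: (2/69) = -1  (since 69 mod 8 = 5)
  reciprocity: (7/69) -> +(69/7)
  reduce: (6/7)
  pull out 2: (2/7) = +1  (since 7 mod 8 = 7)
  reciprocity: (3/7) -> -(7/3)
  reduce: (1/3)
  (1/3) = 1
Product of signs = 1

1


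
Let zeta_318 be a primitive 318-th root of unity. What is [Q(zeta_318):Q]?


The degree equals Euler's totient phi(318).
318 = 2 * 3 * 53
phi(318) = 104

104


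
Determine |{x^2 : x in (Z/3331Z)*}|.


For prime p, the number of non-zero quadratic residues is (p-1)/2.
= (3331-1)/2
= 1665

1665


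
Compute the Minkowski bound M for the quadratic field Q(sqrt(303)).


d = 303, d mod 4 = 3, so disc(K) = 4d = 1212; |disc(K)| = 1212
Real quadratic field, so n = 2, s = r2 = 0, r1 = 2
M = (n!/n^n) * (4/pi)^s * sqrt(|disc(K)|) = (2!/2^2) * (4/pi)^0 * sqrt(1212)
= 0.5 * 1.000000 * 34.813790
= 17.4069

17.4069


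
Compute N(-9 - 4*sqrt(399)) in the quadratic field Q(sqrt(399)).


N(a + b*sqrt(d)) = a^2 - d*b^2
= (-9)^2 - (399)*(-4)^2
= 81 - 6384
= -6303

-6303


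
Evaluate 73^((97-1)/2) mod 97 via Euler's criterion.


p = 97 is prime and the exponent is (p-1)/2 = 48, so by Euler's criterion 73^48 = (73/97) = +1 or -1 mod 97.
Compute by square-and-multiply:
  48 = 32 + 16 (binary 110000)
  Repeated squaring mod 97: 73^1 = 73, 73^2 = 91, 73^4 = 36, 73^8 = 35, 73^16 = 61, 73^32 = 35
  73^48 = 73^32 * 73^16 = 35 * 61 mod 97
    35 * 61 = 2135 = 1 mod 97
  73^48 = 1 mod 97
Result 1: 73 is a quadratic residue mod 97.
73^48 mod 97 = 1

1


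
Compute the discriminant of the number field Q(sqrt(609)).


For K = Q(sqrt(d)) with d squarefree: disc(K) = d if d = 1 mod 4, and disc(K) = 4d if d = 2 or 3 mod 4.
Here d = 609, and d mod 4 = 1.
d = 1 mod 4 (O_K = Z[(1+sqrt(d))/2]), so disc(K) = d = 609

609


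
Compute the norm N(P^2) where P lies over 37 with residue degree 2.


N(P^a) = p^(a*f)
= 37^(2*2)
= 37^4
= 1874161

1874161


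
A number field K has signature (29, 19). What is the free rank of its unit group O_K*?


By Dirichlet's unit theorem:
rank = r1 + r2 - 1
= 29 + 19 - 1
= 47

47


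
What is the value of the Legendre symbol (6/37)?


p = 37 is prime, so compute (6/37) with the reciprocity algorithm (Jacobi-symbol steps: pull out 2s via (2/n), flip via reciprocity, reduce):
  pull out 2: (2/37) = -1  (since 37 mod 8 = 5)
  reciprocity: (3/37) -> +(37/3)
  reduce: (1/3)
  (1/3) = 1
Product of signs = -1
(6/37) = -1

-1


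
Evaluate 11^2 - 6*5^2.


x^2 - d*y^2
= 11^2 - 6*5^2
= 121 - 150
= -29

-29


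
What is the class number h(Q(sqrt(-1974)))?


K = Q(sqrt(-1974)). d mod 4 = 2, so D = disc(K) = 4d = -7896
h(K) equals the number of primitive reduced positive-definite forms (a, b, c) = a*x^2 + b*x*y + c*y^2 with b^2 - 4ac = D,
where reduced means |b| <= a <= c, with b >= 0 whenever |b| = a or a = c, and primitive means gcd(a, b, c) = 1.
Reduced forces 3a^2 <= |D| = 7896, so 1 <= a <= 51; b must have the parity of D, and c = (b^2 - D)/(4a) must be an integer >= a.
Enumerate a = 1..51, b in [-a, a]:
  a=1: (1, 0, 1974)  [1]
  a=2: (2, 0, 987)  [1]
  a=3: (3, 0, 658)  [1]
  a=4: none
  a=5: (5, -2, 395), (5, 2, 395)  [2]
  a=6: (6, 0, 329)  [1]
  a=7: (7, 0, 282)  [1]
  a=8..9: none
  a=10: (10, -8, 199), (10, 8, 199)  [2]
  a=11..13: none
  a=14: (14, 0, 141)  [1]
  a=15: (15, -12, 134), (15, 12, 134)  [2]
  a=16: none
  a=17: (17, -14, 119), (17, 14, 119)  [2]
  a=18..20: none
  a=21: (21, 0, 94)  [1]
  a=22: none
  a=23: (23, -4, 86), (23, 4, 86)  [2]
  a=24: none
  a=25: (25, -2, 79), (25, 2, 79)  [2]
  a=26..29: none
  a=30: (30, -12, 67), (30, 12, 67)  [2]
  a=31: (31, -28, 70), (31, 28, 70)  [2]
  a=32..33: none
  a=34: (34, -20, 61), (34, 20, 61)  [2]
  a=35: (35, -28, 62), (35, 28, 62)  [2]
  a=36..41: none
  a=42: (42, 0, 47)  [1]
  a=43: (43, -4, 46), (43, 4, 46)  [2]
  a=44..49: none
  a=50: (50, -48, 51), (50, 48, 51)  [2]
  a=51: none
Total reduced forms: 1 + 1 + 1 + 2 + 1 + 1 + 2 + 1 + 2 + 2 + 1 + 2 + 2 + 2 + 2 + 2 + 2 + 1 + 2 + 2 = 32
h = 32

32


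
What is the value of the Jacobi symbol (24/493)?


Compute (24/493) via quadratic reciprocity:
  pull out 2: (2/493) = -1  (since 493 mod 8 = 5)
  pull out 2: (2/493) = -1  (since 493 mod 8 = 5)
  pull out 2: (2/493) = -1  (since 493 mod 8 = 5)
  reciprocity: (3/493) -> +(493/3)
  reduce: (1/3)
  (1/3) = 1
Product of signs = -1

-1


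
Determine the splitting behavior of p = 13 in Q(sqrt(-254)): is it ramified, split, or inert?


K = Q(sqrt(-254)). Since d mod 4 = 2, disc(K) = -1016.
Check p | disc: -1016 mod 13 = 11.
p does not divide disc. Compute Legendre symbol (d/p):
6^((13-1)/2) mod 13 = -1
(d/p) = -1, so p is inert: (p) stays prime with e=1, f=2, g=1.
Therefore p is inert.

inert


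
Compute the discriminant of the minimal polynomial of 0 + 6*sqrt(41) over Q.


The element 0 + 6*sqrt(41) has minimal polynomial:
x^2 + 0*x - 1476
Discriminant = (0)^2 - 4*(-1476)
= 0 + 5904
= 5904

5904


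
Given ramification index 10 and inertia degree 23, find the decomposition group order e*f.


|D_P| = e * f
= 10 * 23
= 230

230


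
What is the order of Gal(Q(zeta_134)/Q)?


|Gal(Q(zeta_134)/Q)| = phi(134)
= 66

66


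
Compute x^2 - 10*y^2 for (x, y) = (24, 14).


x^2 - d*y^2
= 24^2 - 10*14^2
= 576 - 1960
= -1384

-1384


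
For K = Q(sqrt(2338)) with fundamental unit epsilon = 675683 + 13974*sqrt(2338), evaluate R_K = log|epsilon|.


epsilon = 675683 + 13974*sqrt(2338)
= 1.3514e+06
R = ln(1.3514e+06)
= 14.1166

14.1166


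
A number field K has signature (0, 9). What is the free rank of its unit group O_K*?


By Dirichlet's unit theorem:
rank = r1 + r2 - 1
= 0 + 9 - 1
= 8

8


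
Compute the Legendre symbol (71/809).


p = 809 is prime, so compute (71/809) with the reciprocity algorithm (Jacobi-symbol steps: pull out 2s via (2/n), flip via reciprocity, reduce):
  reciprocity: (71/809) -> +(809/71)
  reduce: (28/71)
  pull out 2: (2/71) = +1  (since 71 mod 8 = 7)
  pull out 2: (2/71) = +1  (since 71 mod 8 = 7)
  reciprocity: (7/71) -> -(71/7)
  reduce: (1/7)
  (1/7) = 1
Product of signs = -1
(71/809) = -1

-1


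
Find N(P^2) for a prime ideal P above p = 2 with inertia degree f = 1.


N(P^a) = p^(a*f)
= 2^(2*1)
= 2^2
= 4

4


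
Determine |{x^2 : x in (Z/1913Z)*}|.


For prime p, the number of non-zero quadratic residues is (p-1)/2.
= (1913-1)/2
= 956

956


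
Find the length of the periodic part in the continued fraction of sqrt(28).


Run the CF algorithm for sqrt(28).
a_0 = floor(sqrt(28)) = 5; set m_0=0, q_0=1.
Recurrence: m' = q*a - m,  q' = (d - m'^2)/q,  a' = floor((a_0 + m')/q').
  step 1: m=5, q=3, a=3
  step 2: m=4, q=4, a=2
  step 3: m=4, q=3, a=3
  step 4: m=5, q=1, a=10
a_4 = 2*a_0 = 10, so the period closes here.
sqrt(28) = [5; 3, 2, 3, 10]
Period length = 4

4


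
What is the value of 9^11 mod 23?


p = 23 is prime and the exponent is (p-1)/2 = 11, so by Euler's criterion 9^11 = (9/23) = +1 or -1 mod 23.
Compute by square-and-multiply:
  11 = 8 + 2 + 1 (binary 1011)
  Repeated squaring mod 23: 9^1 = 9, 9^2 = 12, 9^4 = 6, 9^8 = 13
  9^11 = 9^8 * 9^2 * 9^1 = 13 * 12 * 9 mod 23
    13 * 12 = 156 = 18 mod 23
    18 * 9 = 162 = 1 mod 23
  9^11 = 1 mod 23
Result 1: 9 is a quadratic residue mod 23.
9^11 mod 23 = 1

1


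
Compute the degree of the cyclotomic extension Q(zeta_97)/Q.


The degree equals Euler's totient phi(97).
97 = 97
phi(97) = 96

96


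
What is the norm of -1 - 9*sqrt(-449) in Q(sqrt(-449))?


N(a + b*sqrt(d)) = a^2 - d*b^2
= (-1)^2 - (-449)*(-9)^2
= 1 + 36369
= 36370

36370


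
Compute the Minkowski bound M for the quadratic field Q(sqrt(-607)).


d = -607, d mod 4 = 1, so disc(K) = d = -607; |disc(K)| = 607
Imaginary quadratic field, so n = 2, s = r2 = 1, r1 = 0
M = (n!/n^n) * (4/pi)^s * sqrt(|disc(K)|) = (2!/2^2) * (4/pi)^1 * sqrt(607)
= 0.5 * 1.273240 * 24.637370
= 15.6846

15.6846


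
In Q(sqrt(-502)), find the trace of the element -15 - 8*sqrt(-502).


Tr(a + b*sqrt(d)) = (a + b*sqrt(d)) + (a - b*sqrt(d)) = 2a
= 2 * (-15)
= -30

-30


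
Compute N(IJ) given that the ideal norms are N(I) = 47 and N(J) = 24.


N(IJ) = N(I) * N(J)
= 47 * 24
= 1128

1128


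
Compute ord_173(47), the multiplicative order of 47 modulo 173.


We want ord_173(47), the smallest k >= 1 with 47^k = 1 mod 173.
n = 173 = 173, phi(173) = 172; the order divides phi(n).
Divisors of 172: 1, 2, 4, 43, 86, 172
Repeated squaring mod 173: 47^1 = 47, 47^2 = 133, 47^4 = 43, 47^8 = 119, 47^16 = 148, 47^32 = 106, 47^64 = 164, 47^128 = 81
Test divisors in increasing order:
  k=1: 47^1 = 47 mod 173
  k=2: 47^2 = 133 mod 173
  k=4: 47^4 = 43 mod 173
  k=43: 47^43 = 106 * 119 * 133 * 47 = 1 mod 173  <- first divisor giving 1
Order = 43

43


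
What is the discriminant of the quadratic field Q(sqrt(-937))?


For K = Q(sqrt(d)) with d squarefree: disc(K) = d if d = 1 mod 4, and disc(K) = 4d if d = 2 or 3 mod 4.
Here d = -937, and d mod 4 = 3.
d = 3 mod 4, not 1 (O_K = Z[sqrt(d)]), so disc(K) = 4d = 4 * (-937) = -3748

-3748


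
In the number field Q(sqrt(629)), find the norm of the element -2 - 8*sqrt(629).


N(a + b*sqrt(d)) = a^2 - d*b^2
= (-2)^2 - (629)*(-8)^2
= 4 - 40256
= -40252

-40252


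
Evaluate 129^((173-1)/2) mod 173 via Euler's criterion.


p = 173 is prime and the exponent is (p-1)/2 = 86, so by Euler's criterion 129^86 = (129/173) = +1 or -1 mod 173.
Compute by square-and-multiply:
  86 = 64 + 16 + 4 + 2 (binary 1010110)
  Repeated squaring mod 173: 129^1 = 129, 129^2 = 33, 129^4 = 51, 129^8 = 6, 129^16 = 36, 129^32 = 85, 129^64 = 132
  129^86 = 129^64 * 129^16 * 129^4 * 129^2 = 132 * 36 * 51 * 33 mod 173
    132 * 36 = 4752 = 81 mod 173
    81 * 51 = 4131 = 152 mod 173
    152 * 33 = 5016 = 172 mod 173
  129^86 = 172 mod 173
Result 172 = p - 1 = -1 mod 173: 129 is a quadratic non-residue mod 173. As a residue in [0, p-1] the value is 172.
129^86 mod 173 = 172

172


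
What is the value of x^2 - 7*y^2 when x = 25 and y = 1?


x^2 - d*y^2
= 25^2 - 7*1^2
= 625 - 7
= 618

618


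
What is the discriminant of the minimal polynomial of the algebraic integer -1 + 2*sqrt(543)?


The element -1 + 2*sqrt(543) has minimal polynomial:
x^2 + 2*x - 2171
Discriminant = (2)^2 - 4*(-2171)
= 4 + 8684
= 8688

8688


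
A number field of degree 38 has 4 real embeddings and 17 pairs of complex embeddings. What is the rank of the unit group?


By Dirichlet's unit theorem:
rank = r1 + r2 - 1
= 4 + 17 - 1
= 20

20


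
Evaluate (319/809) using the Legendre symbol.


p = 809 is prime, so compute (319/809) with the reciprocity algorithm (Jacobi-symbol steps: pull out 2s via (2/n), flip via reciprocity, reduce):
  reciprocity: (319/809) -> +(809/319)
  reduce: (171/319)
  reciprocity: (171/319) -> -(319/171)
  reduce: (148/171)
  pull out 2: (2/171) = -1  (since 171 mod 8 = 3)
  pull out 2: (2/171) = -1  (since 171 mod 8 = 3)
  reciprocity: (37/171) -> +(171/37)
  reduce: (23/37)
  reciprocity: (23/37) -> +(37/23)
  reduce: (14/23)
  pull out 2: (2/23) = +1  (since 23 mod 8 = 7)
  reciprocity: (7/23) -> -(23/7)
  reduce: (2/7)
  pull out 2: (2/7) = +1  (since 7 mod 8 = 7)
  (1/7) = 1
Product of signs = 1
(319/809) = 1

1


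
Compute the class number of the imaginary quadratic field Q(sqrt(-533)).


K = Q(sqrt(-533)). d mod 4 = 3, so D = disc(K) = 4d = -2132
h(K) equals the number of primitive reduced positive-definite forms (a, b, c) = a*x^2 + b*x*y + c*y^2 with b^2 - 4ac = D,
where reduced means |b| <= a <= c, with b >= 0 whenever |b| = a or a = c, and primitive means gcd(a, b, c) = 1.
Reduced forces 3a^2 <= |D| = 2132, so 1 <= a <= 26; b must have the parity of D, and c = (b^2 - D)/(4a) must be an integer >= a.
Enumerate a = 1..26, b in [-a, a]:
  a=1: (1, 0, 533)  [1]
  a=2: (2, 2, 267)  [1]
  a=3: (3, -2, 178), (3, 2, 178)  [2]
  a=4..5: none
  a=6: (6, -2, 89), (6, 2, 89)  [2]
  a=7..8: none
  a=9: (9, -8, 61), (9, 8, 61)  [2]
  a=10..12: none
  a=13: (13, 0, 41)  [1]
  a=14..17: none
  a=18: (18, -10, 31), (18, 10, 31)  [2]
  a=19..25: none
  a=26: (26, 26, 27)  [1]
Total reduced forms: 1 + 1 + 2 + 2 + 2 + 1 + 2 + 1 = 12
h = 12

12


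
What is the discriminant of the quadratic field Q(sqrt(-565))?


For K = Q(sqrt(d)) with d squarefree: disc(K) = d if d = 1 mod 4, and disc(K) = 4d if d = 2 or 3 mod 4.
Here d = -565, and d mod 4 = 3.
d = 3 mod 4, not 1 (O_K = Z[sqrt(d)]), so disc(K) = 4d = 4 * (-565) = -2260

-2260


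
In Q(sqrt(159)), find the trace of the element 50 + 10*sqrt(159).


Tr(a + b*sqrt(d)) = (a + b*sqrt(d)) + (a - b*sqrt(d)) = 2a
= 2 * (50)
= 100

100


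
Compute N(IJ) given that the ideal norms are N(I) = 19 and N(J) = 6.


N(IJ) = N(I) * N(J)
= 19 * 6
= 114

114


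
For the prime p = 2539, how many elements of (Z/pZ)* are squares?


For prime p, the number of non-zero quadratic residues is (p-1)/2.
= (2539-1)/2
= 1269

1269


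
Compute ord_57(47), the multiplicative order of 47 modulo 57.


We want ord_57(47), the smallest k >= 1 with 47^k = 1 mod 57.
n = 57 = 3 * 19, phi(57) = 36; the order divides phi(n).
Divisors of 36: 1, 2, 3, 4, 6, 9, 12, 18, 36
Repeated squaring mod 57: 47^1 = 47, 47^2 = 43, 47^4 = 25, 47^8 = 55, 47^16 = 4, 47^32 = 16
Test divisors in increasing order:
  k=1: 47^1 = 47 mod 57
  k=2: 47^2 = 43 mod 57
  k=3: 47^3 = 43 * 47 = 26 mod 57
  k=4: 47^4 = 25 mod 57
  k=6: 47^6 = 25 * 43 = 49 mod 57
  k=9: 47^9 = 55 * 47 = 20 mod 57
  k=12: 47^12 = 55 * 25 = 7 mod 57
  k=18: 47^18 = 4 * 43 = 1 mod 57  <- first divisor giving 1
Order = 18

18


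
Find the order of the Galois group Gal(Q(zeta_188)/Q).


|Gal(Q(zeta_188)/Q)| = phi(188)
= 92

92


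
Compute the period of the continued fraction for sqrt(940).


Run the CF algorithm for sqrt(940).
a_0 = floor(sqrt(940)) = 30; set m_0=0, q_0=1.
Recurrence: m' = q*a - m,  q' = (d - m'^2)/q,  a' = floor((a_0 + m')/q').
  step 1: m=30, q=40, a=1
  step 2: m=10, q=21, a=1
  step 3: m=11, q=39, a=1
  step 4: m=28, q=4, a=14
  step 5: m=28, q=39, a=1
  step 6: m=11, q=21, a=1
  step 7: m=10, q=40, a=1
  step 8: m=30, q=1, a=60
a_8 = 2*a_0 = 60, so the period closes here.
sqrt(940) = [30; 1, 1, 1, 14, 1, 1, 1, 60]
Period length = 8

8


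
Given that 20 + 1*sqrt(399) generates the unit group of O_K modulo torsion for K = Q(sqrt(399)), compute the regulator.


epsilon = 20 + 1*sqrt(399)
= 39.9750
R = ln(39.9750)
= 3.6883

3.6883


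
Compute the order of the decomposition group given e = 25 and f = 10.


|D_P| = e * f
= 25 * 10
= 250

250


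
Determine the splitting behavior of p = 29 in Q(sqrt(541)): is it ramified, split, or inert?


K = Q(sqrt(541)). Since d mod 4 = 1, disc(K) = 541.
Check p | disc: 541 mod 29 = 19.
p does not divide disc. Compute Legendre symbol (d/p):
19^((29-1)/2) mod 29 = -1
(d/p) = -1, so p is inert: (p) stays prime with e=1, f=2, g=1.
Therefore p is inert.

inert


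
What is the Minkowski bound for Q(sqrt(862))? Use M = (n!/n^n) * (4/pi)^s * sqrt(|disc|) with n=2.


d = 862, d mod 4 = 2, so disc(K) = 4d = 3448; |disc(K)| = 3448
Real quadratic field, so n = 2, s = r2 = 0, r1 = 2
M = (n!/n^n) * (4/pi)^s * sqrt(|disc(K)|) = (2!/2^2) * (4/pi)^0 * sqrt(3448)
= 0.5 * 1.000000 * 58.719673
= 29.3598

29.3598


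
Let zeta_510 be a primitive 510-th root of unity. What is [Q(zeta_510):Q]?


The degree equals Euler's totient phi(510).
510 = 2 * 3 * 5 * 17
phi(510) = 128

128


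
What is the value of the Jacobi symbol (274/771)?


Compute (274/771) via quadratic reciprocity:
  pull out 2: (2/771) = -1  (since 771 mod 8 = 3)
  reciprocity: (137/771) -> +(771/137)
  reduce: (86/137)
  pull out 2: (2/137) = +1  (since 137 mod 8 = 1)
  reciprocity: (43/137) -> +(137/43)
  reduce: (8/43)
  pull out 2: (2/43) = -1  (since 43 mod 8 = 3)
  pull out 2: (2/43) = -1  (since 43 mod 8 = 3)
  pull out 2: (2/43) = -1  (since 43 mod 8 = 3)
  (1/43) = 1
Product of signs = 1

1


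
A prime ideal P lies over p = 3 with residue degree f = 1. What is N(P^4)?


N(P^a) = p^(a*f)
= 3^(4*1)
= 3^4
= 81

81


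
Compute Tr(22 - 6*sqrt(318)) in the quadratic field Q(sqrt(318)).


Tr(a + b*sqrt(d)) = (a + b*sqrt(d)) + (a - b*sqrt(d)) = 2a
= 2 * (22)
= 44

44


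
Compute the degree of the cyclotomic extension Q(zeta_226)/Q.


The degree equals Euler's totient phi(226).
226 = 2 * 113
phi(226) = 112

112


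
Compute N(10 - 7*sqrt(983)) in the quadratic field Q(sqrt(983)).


N(a + b*sqrt(d)) = a^2 - d*b^2
= (10)^2 - (983)*(-7)^2
= 100 - 48167
= -48067

-48067


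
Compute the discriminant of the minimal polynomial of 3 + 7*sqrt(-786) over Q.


The element 3 + 7*sqrt(-786) has minimal polynomial:
x^2 - 6*x + 38523
Discriminant = (-6)^2 - 4*(38523)
= 36 - 154092
= -154056

-154056


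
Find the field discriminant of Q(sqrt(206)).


For K = Q(sqrt(d)) with d squarefree: disc(K) = d if d = 1 mod 4, and disc(K) = 4d if d = 2 or 3 mod 4.
Here d = 206, and d mod 4 = 2.
d = 2 mod 4, not 1 (O_K = Z[sqrt(d)]), so disc(K) = 4d = 4 * (206) = 824

824


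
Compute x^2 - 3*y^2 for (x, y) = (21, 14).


x^2 - d*y^2
= 21^2 - 3*14^2
= 441 - 588
= -147

-147


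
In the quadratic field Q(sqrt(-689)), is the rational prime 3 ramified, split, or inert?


K = Q(sqrt(-689)). Since d mod 4 = 3, disc(K) = -2756.
Check p | disc: -2756 mod 3 = 1.
p does not divide disc. Compute Legendre symbol (d/p):
1^((3-1)/2) mod 3 = 1
(d/p) = 1, so p splits: (p) = P*P' with e=1, f=1, g=2.
Therefore p is split.

split


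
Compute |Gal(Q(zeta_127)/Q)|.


|Gal(Q(zeta_127)/Q)| = phi(127)
= 126

126


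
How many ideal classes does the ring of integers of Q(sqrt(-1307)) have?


K = Q(sqrt(-1307)). d mod 4 = 1, so D = disc(K) = d = -1307
h(K) equals the number of primitive reduced positive-definite forms (a, b, c) = a*x^2 + b*x*y + c*y^2 with b^2 - 4ac = D,
where reduced means |b| <= a <= c, with b >= 0 whenever |b| = a or a = c, and primitive means gcd(a, b, c) = 1.
Reduced forces 3a^2 <= |D| = 1307, so 1 <= a <= 20; b must have the parity of D, and c = (b^2 - D)/(4a) must be an integer >= a.
Enumerate a = 1..20, b in [-a, a]:
  a=1: (1, 1, 327)  [1]
  a=2: none
  a=3: (3, -1, 109), (3, 1, 109)  [2]
  a=4..6: none
  a=7: (7, -3, 47), (7, 3, 47)  [2]
  a=8: none
  a=9: (9, -5, 37), (9, 5, 37)  [2]
  a=10..16: none
  a=17: (17, -11, 21), (17, 11, 21)  [2]
  a=18: none
  a=19: (19, -17, 21), (19, 17, 21)  [2]
  a=20: none
Total reduced forms: 1 + 2 + 2 + 2 + 2 + 2 = 11
h = 11

11


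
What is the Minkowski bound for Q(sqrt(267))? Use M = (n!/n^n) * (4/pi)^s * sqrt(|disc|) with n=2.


d = 267, d mod 4 = 3, so disc(K) = 4d = 1068; |disc(K)| = 1068
Real quadratic field, so n = 2, s = r2 = 0, r1 = 2
M = (n!/n^n) * (4/pi)^s * sqrt(|disc(K)|) = (2!/2^2) * (4/pi)^0 * sqrt(1068)
= 0.5 * 1.000000 * 32.680269
= 16.3401

16.3401


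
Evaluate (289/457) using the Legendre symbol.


p = 457 is prime, so compute (289/457) with the reciprocity algorithm (Jacobi-symbol steps: pull out 2s via (2/n), flip via reciprocity, reduce):
  reciprocity: (289/457) -> +(457/289)
  reduce: (168/289)
  pull out 2: (2/289) = +1  (since 289 mod 8 = 1)
  pull out 2: (2/289) = +1  (since 289 mod 8 = 1)
  pull out 2: (2/289) = +1  (since 289 mod 8 = 1)
  reciprocity: (21/289) -> +(289/21)
  reduce: (16/21)
  pull out 2: (2/21) = -1  (since 21 mod 8 = 5)
  pull out 2: (2/21) = -1  (since 21 mod 8 = 5)
  pull out 2: (2/21) = -1  (since 21 mod 8 = 5)
  pull out 2: (2/21) = -1  (since 21 mod 8 = 5)
  (1/21) = 1
Product of signs = 1
(289/457) = 1

1


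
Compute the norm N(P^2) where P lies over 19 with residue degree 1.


N(P^a) = p^(a*f)
= 19^(2*1)
= 19^2
= 361

361


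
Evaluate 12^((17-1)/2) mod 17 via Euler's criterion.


p = 17 is prime and the exponent is (p-1)/2 = 8, so by Euler's criterion 12^8 = (12/17) = +1 or -1 mod 17.
Compute by square-and-multiply:
  8 = 8 (binary 1000)
  Repeated squaring mod 17: 12^1 = 12, 12^2 = 8, 12^4 = 13, 12^8 = 16
  12^8 = 16 mod 17
Result 16 = p - 1 = -1 mod 17: 12 is a quadratic non-residue mod 17. As a residue in [0, p-1] the value is 16.
12^8 mod 17 = 16

16


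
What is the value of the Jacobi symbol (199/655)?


Compute (199/655) via quadratic reciprocity:
  reciprocity: (199/655) -> -(655/199)
  reduce: (58/199)
  pull out 2: (2/199) = +1  (since 199 mod 8 = 7)
  reciprocity: (29/199) -> +(199/29)
  reduce: (25/29)
  reciprocity: (25/29) -> +(29/25)
  reduce: (4/25)
  pull out 2: (2/25) = +1  (since 25 mod 8 = 1)
  pull out 2: (2/25) = +1  (since 25 mod 8 = 1)
  (1/25) = 1
Product of signs = -1

-1


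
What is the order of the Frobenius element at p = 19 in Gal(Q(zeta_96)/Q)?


The Frobenius at p in Gal(Q(zeta_n)/Q) = (Z/nZ)* is the class of p, so its order is ord_96(19), the smallest k >= 1 with 19^k = 1 mod 96.
n = 96 = 2^5 * 3, phi(96) = 32; the order divides phi(n).
Divisors of 32: 1, 2, 4, 8, 16, 32
Repeated squaring mod 96: 19^1 = 19, 19^2 = 73, 19^4 = 49, 19^8 = 1, 19^16 = 1, 19^32 = 1
Test divisors in increasing order:
  k=1: 19^1 = 19 mod 96
  k=2: 19^2 = 73 mod 96
  k=4: 19^4 = 49 mod 96
  k=8: 19^8 = 1 mod 96  <- first divisor giving 1
Order = 8

8


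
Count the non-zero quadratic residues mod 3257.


For prime p, the number of non-zero quadratic residues is (p-1)/2.
= (3257-1)/2
= 1628

1628


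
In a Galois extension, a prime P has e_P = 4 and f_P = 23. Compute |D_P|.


|D_P| = e * f
= 4 * 23
= 92

92


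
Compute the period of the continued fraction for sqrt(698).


Run the CF algorithm for sqrt(698).
a_0 = floor(sqrt(698)) = 26; set m_0=0, q_0=1.
Recurrence: m' = q*a - m,  q' = (d - m'^2)/q,  a' = floor((a_0 + m')/q').
  step 1: m=26, q=22, a=2
  step 2: m=18, q=17, a=2
  step 3: m=16, q=26, a=1
  step 4: m=10, q=23, a=1
  step 5: m=13, q=23, a=1
  step 6: m=10, q=26, a=1
  step 7: m=16, q=17, a=2
  step 8: m=18, q=22, a=2
  step 9: m=26, q=1, a=52
a_9 = 2*a_0 = 52, so the period closes here.
sqrt(698) = [26; 2, 2, 1, 1, 1, 1, 2, 2, 52]
Period length = 9

9


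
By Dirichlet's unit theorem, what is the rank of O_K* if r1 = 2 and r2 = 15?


By Dirichlet's unit theorem:
rank = r1 + r2 - 1
= 2 + 15 - 1
= 16

16


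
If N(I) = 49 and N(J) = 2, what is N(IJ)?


N(IJ) = N(I) * N(J)
= 49 * 2
= 98

98


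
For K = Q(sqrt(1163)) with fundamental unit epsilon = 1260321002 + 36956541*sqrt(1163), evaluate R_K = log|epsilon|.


epsilon = 1260321002 + 36956541*sqrt(1163)
= 2.5206e+09
R = ln(2.5206e+09)
= 21.6478

21.6478


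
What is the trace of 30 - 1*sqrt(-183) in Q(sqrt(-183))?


Tr(a + b*sqrt(d)) = (a + b*sqrt(d)) + (a - b*sqrt(d)) = 2a
= 2 * (30)
= 60

60


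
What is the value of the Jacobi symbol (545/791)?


Compute (545/791) via quadratic reciprocity:
  reciprocity: (545/791) -> +(791/545)
  reduce: (246/545)
  pull out 2: (2/545) = +1  (since 545 mod 8 = 1)
  reciprocity: (123/545) -> +(545/123)
  reduce: (53/123)
  reciprocity: (53/123) -> +(123/53)
  reduce: (17/53)
  reciprocity: (17/53) -> +(53/17)
  reduce: (2/17)
  pull out 2: (2/17) = +1  (since 17 mod 8 = 1)
  (1/17) = 1
Product of signs = 1

1


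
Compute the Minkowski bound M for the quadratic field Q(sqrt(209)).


d = 209, d mod 4 = 1, so disc(K) = d = 209; |disc(K)| = 209
Real quadratic field, so n = 2, s = r2 = 0, r1 = 2
M = (n!/n^n) * (4/pi)^s * sqrt(|disc(K)|) = (2!/2^2) * (4/pi)^0 * sqrt(209)
= 0.5 * 1.000000 * 14.456832
= 7.2284

7.2284


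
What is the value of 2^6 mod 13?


p = 13 is prime and the exponent is (p-1)/2 = 6, so by Euler's criterion 2^6 = (2/13) = +1 or -1 mod 13.
Compute by square-and-multiply:
  6 = 4 + 2 (binary 110)
  Repeated squaring mod 13: 2^1 = 2, 2^2 = 4, 2^4 = 3
  2^6 = 2^4 * 2^2 = 3 * 4 mod 13
    3 * 4 = 12 = 12 mod 13
  2^6 = 12 mod 13
Result 12 = p - 1 = -1 mod 13: 2 is a quadratic non-residue mod 13. As a residue in [0, p-1] the value is 12.
2^6 mod 13 = 12

12
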